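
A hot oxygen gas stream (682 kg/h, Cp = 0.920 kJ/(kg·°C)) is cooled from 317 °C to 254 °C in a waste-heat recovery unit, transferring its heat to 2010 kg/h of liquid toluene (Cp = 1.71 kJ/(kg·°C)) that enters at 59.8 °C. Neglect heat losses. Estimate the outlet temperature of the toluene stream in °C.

T_c,out = 71.3 °C

Heat released by hot stream: Q = 682 × 0.920 × (317 − 254) = 39529 kJ/h
Energy balance on cold side (adiabatic exchanger): Q = ṁ_c·Cp_c·(T_c,out − T_c,in)
T_c,out = 59.8 + 39529/(2010 × 1.71) = 71.301 °C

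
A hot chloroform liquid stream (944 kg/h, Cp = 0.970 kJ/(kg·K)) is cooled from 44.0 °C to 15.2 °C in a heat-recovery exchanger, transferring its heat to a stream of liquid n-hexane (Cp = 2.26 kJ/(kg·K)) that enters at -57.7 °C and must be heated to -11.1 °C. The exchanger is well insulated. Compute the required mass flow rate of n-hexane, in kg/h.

ṁ_c = 250 kg/h

Heat released by hot stream: Q = 944 × 0.970 × (44.0 − 15.2) = 26372 kJ/h
Energy balance on cold side (adiabatic exchanger): Q = ṁ_c·Cp_c·(T_c,out − T_c,in)
ṁ_c = 26372 / [2.26 × (-11.1 − -57.7)] = 250.4 kg/h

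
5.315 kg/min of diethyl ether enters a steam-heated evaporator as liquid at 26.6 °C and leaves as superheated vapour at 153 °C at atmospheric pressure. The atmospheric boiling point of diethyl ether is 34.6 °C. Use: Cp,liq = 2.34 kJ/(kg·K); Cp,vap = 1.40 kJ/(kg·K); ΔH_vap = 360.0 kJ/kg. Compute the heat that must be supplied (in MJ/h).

Q = 174 MJ/h

liquid 26.6→34.6 °C: 18.72 kJ/kg
vaporisation at 34.6 °C: 360 kJ/kg
vapour 34.6→153 °C: 165.76 kJ/kg
Δh = 18.72 + 360 + 165.76 = 544.48 kJ/kg
Q = ṁ·Δh = 5.315 kg/min × 544.48 kJ/kg = 2893.9 kJ/min
|Q| = 48.232 kW = 173.63 MJ/h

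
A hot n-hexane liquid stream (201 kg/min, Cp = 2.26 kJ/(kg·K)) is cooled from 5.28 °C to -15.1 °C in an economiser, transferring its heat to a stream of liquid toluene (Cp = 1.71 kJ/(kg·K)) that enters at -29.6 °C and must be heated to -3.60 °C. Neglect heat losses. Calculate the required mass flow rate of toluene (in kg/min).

ṁ_c = 208 kg/min

Heat released by hot stream: Q = 201 × 2.26 × (5.28 − -15.1) = 9257.8 kJ/min
Energy balance on cold side (adiabatic exchanger): Q = ṁ_c·Cp_c·(T_c,out − T_c,in)
ṁ_c = 9257.8 / [1.71 × (-3.60 − -29.6)] = 208.23 kg/min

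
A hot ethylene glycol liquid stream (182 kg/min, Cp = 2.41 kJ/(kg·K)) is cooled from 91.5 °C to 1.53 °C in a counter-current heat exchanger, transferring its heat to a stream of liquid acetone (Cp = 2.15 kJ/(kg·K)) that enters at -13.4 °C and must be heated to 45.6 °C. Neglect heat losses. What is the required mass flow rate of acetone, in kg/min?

ṁ_c = 311 kg/min

Heat released by hot stream: Q = 182 × 2.41 × (91.5 − 1.53) = 39463 kJ/min
Energy balance on cold side (adiabatic exchanger): Q = ṁ_c·Cp_c·(T_c,out − T_c,in)
ṁ_c = 39463 / [2.15 × (45.6 − -13.4)] = 311.1 kg/min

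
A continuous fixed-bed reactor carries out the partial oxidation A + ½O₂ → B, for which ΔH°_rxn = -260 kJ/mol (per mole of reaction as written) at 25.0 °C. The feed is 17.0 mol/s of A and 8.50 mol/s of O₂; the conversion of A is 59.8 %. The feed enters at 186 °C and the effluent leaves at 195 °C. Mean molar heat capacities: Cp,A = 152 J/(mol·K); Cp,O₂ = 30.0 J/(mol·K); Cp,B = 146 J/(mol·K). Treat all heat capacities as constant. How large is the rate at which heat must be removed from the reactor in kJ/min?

Q_out = 159000 kJ/min

Extent of reaction ξ = 0.598 × 17.0 = 10.166 mol/s
Reaction term: ξ·ΔH°_rxn = 10.166 × -260 = -2643.2 kJ/s
Sensible, feed 186→25 °C: -457.08 kJ/s
Outlet flows (mol/s): A 6.834, O₂ 3.417, B 10.166
Sensible, products 25→195 °C: 446.34 kJ/s
Q = ΔH = -2653.9 kJ/s = -2653.9 kW
Heat removed = 159230 kJ/min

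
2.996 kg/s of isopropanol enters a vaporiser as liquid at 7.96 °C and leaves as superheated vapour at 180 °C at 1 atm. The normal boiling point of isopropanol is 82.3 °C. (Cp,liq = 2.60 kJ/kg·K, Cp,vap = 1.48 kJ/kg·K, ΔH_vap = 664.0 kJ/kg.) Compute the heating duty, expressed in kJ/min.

liquid 7.96→82.3 °C: 193.28 kJ/kg
vaporisation at 82.3 °C: 664 kJ/kg
vapour 82.3→180 °C: 144.6 kJ/kg
Δh = 193.28 + 664 + 144.6 = 1001.9 kJ/kg
Q = ṁ·Δh = 2.996 kg/s × 1001.9 kJ/kg = 3001.6 kJ/s
|Q| = 3001.6 kW = 180100 kJ/min

Q = 180000 kJ/min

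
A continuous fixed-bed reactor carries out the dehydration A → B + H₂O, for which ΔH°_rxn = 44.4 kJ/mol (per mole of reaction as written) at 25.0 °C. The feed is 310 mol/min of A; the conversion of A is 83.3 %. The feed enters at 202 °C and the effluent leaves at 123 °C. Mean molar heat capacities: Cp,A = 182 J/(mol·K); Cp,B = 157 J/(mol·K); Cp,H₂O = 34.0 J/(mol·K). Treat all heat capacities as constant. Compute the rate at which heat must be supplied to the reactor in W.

Extent of reaction ξ = 0.833 × 310 = 258.23 mol/min
Reaction term: ξ·ΔH°_rxn = 258.23 × 44.4 = 11465 kJ/min
Sensible, feed 202→25 °C: -9986.3 kJ/min
Outlet flows (mol/min): A 51.77, B 258.23, H₂O 258.23
Sensible, products 25→123 °C: 5756.9 kJ/min
Q = ΔH = 7236 kJ/min = 120.6 kW
Heat supplied = 120600 W

Q_in = 121000 W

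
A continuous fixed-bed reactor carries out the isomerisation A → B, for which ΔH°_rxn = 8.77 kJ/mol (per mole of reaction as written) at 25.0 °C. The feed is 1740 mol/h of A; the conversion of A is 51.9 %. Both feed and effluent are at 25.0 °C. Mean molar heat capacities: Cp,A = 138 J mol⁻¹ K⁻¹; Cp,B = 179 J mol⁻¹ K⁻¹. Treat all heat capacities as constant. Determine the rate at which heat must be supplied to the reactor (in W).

Q_in = 2200 W

Extent of reaction ξ = 0.519 × 1740 = 903.06 mol/h
Reaction term: ξ·ΔH°_rxn = 903.06 × 8.77 = 7919.8 kJ/h
Q = ΔH = 7919.8 kJ/h = 2.2 kW
Heat supplied = 2200 W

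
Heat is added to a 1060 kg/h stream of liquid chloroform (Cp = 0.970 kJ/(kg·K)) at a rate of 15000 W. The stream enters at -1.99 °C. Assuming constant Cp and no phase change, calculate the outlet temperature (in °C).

T_out = 50.5 °C

Q = 15000 W = 54000 kJ/h
ΔT = Q/(ṁ·Cp) = 54000/(1060×0.970) = 52.519 K
T_out = -1.99 + 52.519 = 50.529 °C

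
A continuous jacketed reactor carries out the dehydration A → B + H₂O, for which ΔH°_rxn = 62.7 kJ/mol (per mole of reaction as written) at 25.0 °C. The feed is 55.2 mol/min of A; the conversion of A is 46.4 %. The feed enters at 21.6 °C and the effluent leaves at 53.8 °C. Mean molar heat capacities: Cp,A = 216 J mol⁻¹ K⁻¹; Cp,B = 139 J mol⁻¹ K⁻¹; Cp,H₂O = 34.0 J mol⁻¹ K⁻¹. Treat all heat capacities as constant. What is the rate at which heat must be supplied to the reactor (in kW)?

Extent of reaction ξ = 0.464 × 55.2 = 25.613 mol/min
Reaction term: ξ·ΔH°_rxn = 25.613 × 62.7 = 1605.9 kJ/min
Sensible, feed 21.6→25 °C: 40.539 kJ/min
Outlet flows (mol/min): A 29.587, B 25.613, H₂O 25.613
Sensible, products 25→53.8 °C: 311.67 kJ/min
Q = ΔH = 1958.1 kJ/min = 32.636 kW
Heat supplied = 32.636 kW

Q_in = 32.6 kW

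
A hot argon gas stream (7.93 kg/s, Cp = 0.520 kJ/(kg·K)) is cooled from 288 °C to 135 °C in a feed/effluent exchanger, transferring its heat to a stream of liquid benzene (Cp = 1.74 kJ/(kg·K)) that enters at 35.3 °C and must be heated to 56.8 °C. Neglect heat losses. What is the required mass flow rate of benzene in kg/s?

Heat released by hot stream: Q = 7.93 × 0.520 × (288 − 135) = 630.91 kJ/s
Energy balance on cold side (adiabatic exchanger): Q = ṁ_c·Cp_c·(T_c,out − T_c,in)
ṁ_c = 630.91 / [1.74 × (56.8 − 35.3)] = 16.865 kg/s

ṁ_c = 16.9 kg/s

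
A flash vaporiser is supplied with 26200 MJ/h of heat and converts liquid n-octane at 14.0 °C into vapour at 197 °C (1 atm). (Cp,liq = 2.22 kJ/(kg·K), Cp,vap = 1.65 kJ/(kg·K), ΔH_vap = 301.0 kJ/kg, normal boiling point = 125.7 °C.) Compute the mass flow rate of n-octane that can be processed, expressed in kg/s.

Δh = 2.22×(125.7−14.0) + 301.0 + 1.65×(197−125.7) = 666.62 kJ/kg
Q = 26200 MJ/h = 7277.8 kJ/s = 7277.8 kJ/s
ṁ = Q/Δh = 7277.8 / 666.62 = 10.917 kg/s

ṁ = 10.9 kg/s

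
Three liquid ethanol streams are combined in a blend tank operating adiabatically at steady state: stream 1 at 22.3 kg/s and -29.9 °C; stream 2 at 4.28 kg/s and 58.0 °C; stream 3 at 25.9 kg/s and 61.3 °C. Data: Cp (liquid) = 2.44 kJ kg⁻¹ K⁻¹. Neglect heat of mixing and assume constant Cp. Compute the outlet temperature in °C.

No heat crosses the boundary, so H_out = H_in.
Σ ṁᵢCp,ᵢTᵢ = 22.3×2.44×-29.9 + 4.28×2.44×58.0 + 25.9×2.44×61.3 = 2852.7
Σ ṁᵢCp,ᵢ = 22.3×2.44 + 4.28×2.44 + 25.9×2.44 = 128.05
T_out = 2852.7 / 128.05 = 22.278 °C

T_out = 22.3 °C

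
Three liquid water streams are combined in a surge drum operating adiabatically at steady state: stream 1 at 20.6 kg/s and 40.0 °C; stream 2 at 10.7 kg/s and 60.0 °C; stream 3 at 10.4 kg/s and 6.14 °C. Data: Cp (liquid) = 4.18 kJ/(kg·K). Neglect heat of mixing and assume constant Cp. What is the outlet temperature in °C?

Adiabatic, steady state ⇒ Σ ṁᵢCp,ᵢ(T_out − Tᵢ) = 0
T_out = Σ ṁᵢCp,ᵢTᵢ / Σ ṁᵢCp,ᵢ
      = 6394.8 / 174.31 = 36.687 °C

T_out = 36.7 °C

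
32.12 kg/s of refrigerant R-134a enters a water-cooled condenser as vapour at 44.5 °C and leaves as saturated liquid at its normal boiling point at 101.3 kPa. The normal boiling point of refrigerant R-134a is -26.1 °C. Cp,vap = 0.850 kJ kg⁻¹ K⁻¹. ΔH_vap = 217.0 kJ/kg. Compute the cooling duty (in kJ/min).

Q_c = 534000 kJ/min

vapour 44.5→-26.1 °C: -60.01 kJ/kg
condensation at -26.1 °C: -217 kJ/kg
Δh = -60.01 + -217 = -277.01 kJ/kg
Q = ṁ·Δh = 32.12 kg/s × -277.01 kJ/kg = -8897.6 kJ/s
|Q| = 8897.6 kW = 533850 kJ/min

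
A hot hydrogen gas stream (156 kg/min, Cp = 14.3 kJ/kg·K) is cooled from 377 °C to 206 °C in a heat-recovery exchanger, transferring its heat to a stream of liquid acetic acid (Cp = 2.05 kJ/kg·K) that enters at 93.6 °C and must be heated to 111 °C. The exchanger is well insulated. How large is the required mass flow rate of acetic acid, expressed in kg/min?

Heat released by hot stream: Q = 156 × 14.3 × (377 − 206) = 381470 kJ/min
Energy balance on cold side (adiabatic exchanger): Q = ṁ_c·Cp_c·(T_c,out − T_c,in)
ṁ_c = 381470 / [2.05 × (111 − 93.6)] = 10694 kg/min

ṁ_c = 10700 kg/min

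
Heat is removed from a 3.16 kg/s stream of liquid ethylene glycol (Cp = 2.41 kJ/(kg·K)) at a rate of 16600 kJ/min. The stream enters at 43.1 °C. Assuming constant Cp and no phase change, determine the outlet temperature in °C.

Q = 16600 kJ/min = 276.67 kJ/s
ΔT = Q/(ṁ·Cp) = 276.67/(3.16×2.41) = 36.329 K
T_out = 43.1 − 36.329 = 6.7711 °C

T_out = 6.77 °C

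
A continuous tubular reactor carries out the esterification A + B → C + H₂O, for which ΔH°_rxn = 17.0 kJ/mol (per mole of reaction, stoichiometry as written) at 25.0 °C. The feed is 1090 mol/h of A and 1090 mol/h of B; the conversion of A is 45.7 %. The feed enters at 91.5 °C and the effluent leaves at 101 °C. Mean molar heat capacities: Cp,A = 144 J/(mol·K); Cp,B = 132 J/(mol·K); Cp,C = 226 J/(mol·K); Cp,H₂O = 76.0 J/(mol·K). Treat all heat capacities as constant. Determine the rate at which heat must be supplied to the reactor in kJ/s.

Extent of reaction ξ = 0.457 × 1090 = 498.13 mol/h
Reaction term: ξ·ΔH°_rxn = 498.13 × 17.0 = 8468.2 kJ/h
Sensible, feed 91.5→25 °C: -20006 kJ/h
Outlet flows (mol/h): A 591.87, B 591.87, C 498.13, H₂O 498.13
Sensible, products 25→101 °C: 23848 kJ/h
Q = ΔH = 12310 kJ/h = 3.4196 kW
Heat supplied = 3.4196 kJ/s

Q_in = 3.42 kJ/s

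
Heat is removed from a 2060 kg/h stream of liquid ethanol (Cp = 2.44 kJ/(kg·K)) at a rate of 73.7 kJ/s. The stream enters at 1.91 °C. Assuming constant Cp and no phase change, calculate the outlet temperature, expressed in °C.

Q = 73.7 kJ/s = 265320 kJ/h
ΔT = Q/(ṁ·Cp) = 265320/(2060×2.44) = 52.785 K
T_out = 1.91 − 52.785 = -50.875 °C

T_out = -50.9 °C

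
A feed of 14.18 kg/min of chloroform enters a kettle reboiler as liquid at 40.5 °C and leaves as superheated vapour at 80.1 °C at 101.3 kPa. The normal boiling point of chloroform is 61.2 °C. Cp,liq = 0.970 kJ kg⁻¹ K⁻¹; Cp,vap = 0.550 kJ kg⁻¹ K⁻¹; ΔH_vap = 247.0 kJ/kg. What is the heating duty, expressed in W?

Q = 65600 W

liquid 40.5→61.2 °C: 20.079 kJ/kg
vaporisation at 61.2 °C: 247 kJ/kg
vapour 61.2→80.1 °C: 10.395 kJ/kg
Δh = 20.079 + 247 + 10.395 = 277.47 kJ/kg
Q = ṁ·Δh = 14.18 kg/min × 277.47 kJ/kg = 3934.6 kJ/min
|Q| = 65.576 kW = 65576 W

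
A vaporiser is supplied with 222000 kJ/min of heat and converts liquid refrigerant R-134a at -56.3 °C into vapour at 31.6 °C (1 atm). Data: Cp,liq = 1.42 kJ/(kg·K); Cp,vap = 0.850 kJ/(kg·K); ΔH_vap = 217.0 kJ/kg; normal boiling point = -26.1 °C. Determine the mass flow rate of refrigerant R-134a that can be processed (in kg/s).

Δh = 1.42×(-26.1−-56.3) + 217.0 + 0.850×(31.6−-26.1) = 308.93 kJ/kg
Q = 222000 kJ/min = 3700 kJ/s = 3700 kJ/s
ṁ = Q/Δh = 3700 / 308.93 = 11.977 kg/s

ṁ = 12.0 kg/s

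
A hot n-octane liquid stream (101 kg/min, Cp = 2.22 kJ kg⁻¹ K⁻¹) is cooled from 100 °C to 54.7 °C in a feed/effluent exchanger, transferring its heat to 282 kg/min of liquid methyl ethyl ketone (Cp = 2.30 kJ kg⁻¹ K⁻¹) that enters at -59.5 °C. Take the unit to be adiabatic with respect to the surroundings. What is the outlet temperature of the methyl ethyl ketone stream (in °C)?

Heat released by hot stream: Q = 101 × 2.22 × (100 − 54.7) = 10157 kJ/min
Energy balance on cold side (adiabatic exchanger): Q = ṁ_c·Cp_c·(T_c,out − T_c,in)
T_c,out = -59.5 + 10157/(282 × 2.30) = -43.84 °C

T_c,out = -43.8 °C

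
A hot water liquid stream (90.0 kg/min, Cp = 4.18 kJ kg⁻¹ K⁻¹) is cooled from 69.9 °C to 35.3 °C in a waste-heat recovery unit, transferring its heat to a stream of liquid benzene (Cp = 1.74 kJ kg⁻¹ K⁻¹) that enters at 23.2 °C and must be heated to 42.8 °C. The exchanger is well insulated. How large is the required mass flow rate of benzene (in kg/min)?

ṁ_c = 382 kg/min

Heat released by hot stream: Q = 90.0 × 4.18 × (69.9 − 35.3) = 13017 kJ/min
Energy balance on cold side (adiabatic exchanger): Q = ṁ_c·Cp_c·(T_c,out − T_c,in)
ṁ_c = 13017 / [1.74 × (42.8 − 23.2)] = 381.67 kg/min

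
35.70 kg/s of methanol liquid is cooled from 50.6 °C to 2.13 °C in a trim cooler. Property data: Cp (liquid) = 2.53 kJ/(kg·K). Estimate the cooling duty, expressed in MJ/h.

Q_c = 15800 MJ/h

Q = ṁ·Cp·ΔT = 35.70 × 2.53 × (2.13 − 50.6) = -4377.9 kJ/s
Cooling duty = 15760 MJ/h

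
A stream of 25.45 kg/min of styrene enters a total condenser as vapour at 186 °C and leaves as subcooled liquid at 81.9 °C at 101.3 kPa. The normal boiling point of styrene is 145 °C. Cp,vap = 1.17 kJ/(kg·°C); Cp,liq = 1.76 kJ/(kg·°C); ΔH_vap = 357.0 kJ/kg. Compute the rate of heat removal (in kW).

vapour 186→145 °C: -47.97 kJ/kg
condensation at 145 °C: -357 kJ/kg
liquid 145→81.9 °C: -111.06 kJ/kg
Δh = -47.97 + -357 + -111.06 = -516.03 kJ/kg
Q = ṁ·Δh = 25.45 kg/min × -516.03 kJ/kg = -13133 kJ/min
|Q| = 218.88 kW

Q_c = 219 kW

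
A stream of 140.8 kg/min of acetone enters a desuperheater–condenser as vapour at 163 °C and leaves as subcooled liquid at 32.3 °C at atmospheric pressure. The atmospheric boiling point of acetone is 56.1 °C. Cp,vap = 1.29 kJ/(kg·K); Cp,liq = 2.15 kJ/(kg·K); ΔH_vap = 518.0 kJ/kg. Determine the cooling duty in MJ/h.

vapour 163→56.1 °C: -137.9 kJ/kg
condensation at 56.1 °C: -518 kJ/kg
liquid 56.1→32.3 °C: -51.17 kJ/kg
Δh = -137.9 + -518 + -51.17 = -707.07 kJ/kg
Q = ṁ·Δh = 140.8 kg/min × -707.07 kJ/kg = -99556 kJ/min
|Q| = 1659.3 kW = 5973.3 MJ/h

Q_c = 5970 MJ/h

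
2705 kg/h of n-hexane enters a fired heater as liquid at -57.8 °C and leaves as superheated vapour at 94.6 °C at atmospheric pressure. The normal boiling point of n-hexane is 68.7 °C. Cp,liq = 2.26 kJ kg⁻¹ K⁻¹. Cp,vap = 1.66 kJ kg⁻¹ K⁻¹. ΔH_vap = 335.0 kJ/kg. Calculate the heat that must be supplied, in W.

liquid -57.8→68.7 °C: 285.89 kJ/kg
vaporisation at 68.7 °C: 335 kJ/kg
vapour 68.7→94.6 °C: 42.994 kJ/kg
Δh = 285.89 + 335 + 42.994 = 663.88 kJ/kg
Q = ṁ·Δh = 2705 kg/h × 663.88 kJ/kg = 1.7958e+06 kJ/h
|Q| = 498.84 kW = 498840 W

Q = 499000 W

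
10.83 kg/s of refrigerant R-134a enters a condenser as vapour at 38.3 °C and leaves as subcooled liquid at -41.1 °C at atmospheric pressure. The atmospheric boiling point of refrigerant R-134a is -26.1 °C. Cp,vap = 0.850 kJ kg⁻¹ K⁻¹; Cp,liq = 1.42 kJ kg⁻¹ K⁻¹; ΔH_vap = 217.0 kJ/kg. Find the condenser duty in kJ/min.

Q_c = 190000 kJ/min

vapour 38.3→-26.1 °C: -54.74 kJ/kg
condensation at -26.1 °C: -217 kJ/kg
liquid -26.1→-41.1 °C: -21.3 kJ/kg
Δh = -54.74 + -217 + -21.3 = -293.04 kJ/kg
Q = ṁ·Δh = 10.83 kg/s × -293.04 kJ/kg = -3173.6 kJ/s
|Q| = 3173.6 kW = 190420 kJ/min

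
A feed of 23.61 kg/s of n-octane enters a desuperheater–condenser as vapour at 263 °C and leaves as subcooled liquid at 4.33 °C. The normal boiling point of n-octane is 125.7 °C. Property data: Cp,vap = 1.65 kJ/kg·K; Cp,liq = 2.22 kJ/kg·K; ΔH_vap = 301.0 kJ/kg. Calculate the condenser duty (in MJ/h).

vapour 263→125.7 °C: -226.55 kJ/kg
condensation at 125.7 °C: -301 kJ/kg
liquid 125.7→4.33 °C: -269.44 kJ/kg
Δh = -226.55 + -301 + -269.44 = -796.99 kJ/kg
Q = ṁ·Δh = 23.61 kg/s × -796.99 kJ/kg = -18817 kJ/s
|Q| = 18817 kW = 67741 MJ/h

Q_c = 67700 MJ/h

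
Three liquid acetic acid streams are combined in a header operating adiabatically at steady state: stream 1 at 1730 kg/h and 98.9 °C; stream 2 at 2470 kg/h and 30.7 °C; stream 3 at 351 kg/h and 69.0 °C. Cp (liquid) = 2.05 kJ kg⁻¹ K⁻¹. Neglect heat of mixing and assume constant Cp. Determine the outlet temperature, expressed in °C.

T_out = 59.6 °C

No heat crosses the boundary, so H_out = H_in.
Σ ṁᵢCp,ᵢTᵢ = 1730×2.05×98.9 + 2470×2.05×30.7 + 351×2.05×69.0 = 555850
Σ ṁᵢCp,ᵢ = 1730×2.05 + 2470×2.05 + 351×2.05 = 9329.5
T_out = 555850 / 9329.5 = 59.579 °C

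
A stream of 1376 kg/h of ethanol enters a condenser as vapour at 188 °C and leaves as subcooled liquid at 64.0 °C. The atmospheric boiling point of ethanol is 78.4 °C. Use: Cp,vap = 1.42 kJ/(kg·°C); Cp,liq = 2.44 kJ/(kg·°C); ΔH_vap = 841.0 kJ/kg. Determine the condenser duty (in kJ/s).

Q_c = 394 kJ/s

vapour 188→78.4 °C: -155.63 kJ/kg
condensation at 78.4 °C: -841 kJ/kg
liquid 78.4→64.0 °C: -35.136 kJ/kg
Δh = -155.63 + -841 + -35.136 = -1031.8 kJ/kg
Q = ṁ·Δh = 1376 kg/h × -1031.8 kJ/kg = -1.4197e+06 kJ/h
|Q| = 394.36 kW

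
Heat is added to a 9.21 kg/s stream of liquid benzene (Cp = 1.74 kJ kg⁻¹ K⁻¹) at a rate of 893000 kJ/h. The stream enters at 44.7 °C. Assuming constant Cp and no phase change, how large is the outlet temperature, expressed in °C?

Q = 893000 kJ/h = 248.06 kJ/s
ΔT = Q/(ṁ·Cp) = 248.06/(9.21×1.74) = 15.479 K
T_out = 44.7 + 15.479 = 60.179 °C

T_out = 60.2 °C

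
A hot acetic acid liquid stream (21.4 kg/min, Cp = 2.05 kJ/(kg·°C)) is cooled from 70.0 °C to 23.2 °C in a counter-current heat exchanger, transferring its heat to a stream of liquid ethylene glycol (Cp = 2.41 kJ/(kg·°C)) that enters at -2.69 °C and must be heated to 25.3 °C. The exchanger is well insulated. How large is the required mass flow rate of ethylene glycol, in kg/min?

ṁ_c = 30.4 kg/min

Heat released by hot stream: Q = 21.4 × 2.05 × (70.0 − 23.2) = 2053.1 kJ/min
Energy balance on cold side (adiabatic exchanger): Q = ṁ_c·Cp_c·(T_c,out − T_c,in)
ṁ_c = 2053.1 / [2.41 × (25.3 − -2.69)] = 30.436 kg/min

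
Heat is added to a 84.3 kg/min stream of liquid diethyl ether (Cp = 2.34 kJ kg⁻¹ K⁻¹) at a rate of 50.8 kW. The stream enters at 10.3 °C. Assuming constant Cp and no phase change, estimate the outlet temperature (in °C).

Q = 50.8 kW = 3048 kJ/min
ΔT = Q/(ṁ·Cp) = 3048/(84.3×2.34) = 15.452 K
T_out = 10.3 + 15.452 = 25.752 °C

T_out = 25.8 °C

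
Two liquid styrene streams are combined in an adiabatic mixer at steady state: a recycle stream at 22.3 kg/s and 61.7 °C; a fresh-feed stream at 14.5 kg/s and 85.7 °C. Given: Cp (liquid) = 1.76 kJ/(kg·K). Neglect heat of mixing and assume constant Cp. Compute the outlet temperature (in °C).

Adiabatic, steady state ⇒ Σ ṁᵢCp,ᵢ(T_out − Tᵢ) = 0
Σ ṁᵢCp,ᵢTᵢ = 22.3×1.76×61.7 + 14.5×1.76×85.7 = 4608.7
Σ ṁᵢCp,ᵢ = 22.3×1.76 + 14.5×1.76 = 64.768
T_out = 4608.7 / 64.768 = 71.157 °C

T_out = 71.2 °C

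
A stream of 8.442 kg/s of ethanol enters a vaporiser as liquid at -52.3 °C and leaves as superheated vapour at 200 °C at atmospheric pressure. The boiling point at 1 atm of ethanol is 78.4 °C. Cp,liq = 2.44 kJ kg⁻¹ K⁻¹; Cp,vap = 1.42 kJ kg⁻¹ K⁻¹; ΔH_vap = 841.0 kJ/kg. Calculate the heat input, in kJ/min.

liquid -52.3→78.4 °C: 318.91 kJ/kg
vaporisation at 78.4 °C: 841 kJ/kg
vapour 78.4→200 °C: 172.67 kJ/kg
Δh = 318.91 + 841 + 172.67 = 1332.6 kJ/kg
Q = ṁ·Δh = 8.442 kg/s × 1332.6 kJ/kg = 11250 kJ/s
|Q| = 11250 kW = 674980 kJ/min

Q = 675000 kJ/min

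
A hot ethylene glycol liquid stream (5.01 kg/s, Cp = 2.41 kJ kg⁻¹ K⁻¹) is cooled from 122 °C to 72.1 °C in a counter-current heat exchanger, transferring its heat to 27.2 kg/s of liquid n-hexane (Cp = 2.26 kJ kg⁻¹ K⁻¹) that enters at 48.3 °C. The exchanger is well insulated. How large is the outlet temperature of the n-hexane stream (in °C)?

T_c,out = 58.1 °C

Heat released by hot stream: Q = 5.01 × 2.41 × (122 − 72.1) = 602.5 kJ/s
Energy balance on cold side (adiabatic exchanger): Q = ṁ_c·Cp_c·(T_c,out − T_c,in)
T_c,out = 48.3 + 602.5/(27.2 × 2.26) = 58.101 °C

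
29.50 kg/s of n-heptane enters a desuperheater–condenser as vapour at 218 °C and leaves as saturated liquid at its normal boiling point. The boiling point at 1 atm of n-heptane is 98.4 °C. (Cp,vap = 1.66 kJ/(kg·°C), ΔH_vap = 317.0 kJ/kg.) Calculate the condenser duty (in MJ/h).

vapour 218→98.4 °C: -198.54 kJ/kg
condensation at 98.4 °C: -317 kJ/kg
Δh = -198.54 + -317 = -515.54 kJ/kg
Q = ṁ·Δh = 29.50 kg/s × -515.54 kJ/kg = -15208 kJ/s
|Q| = 15208 kW = 54750 MJ/h

Q_c = 54700 MJ/h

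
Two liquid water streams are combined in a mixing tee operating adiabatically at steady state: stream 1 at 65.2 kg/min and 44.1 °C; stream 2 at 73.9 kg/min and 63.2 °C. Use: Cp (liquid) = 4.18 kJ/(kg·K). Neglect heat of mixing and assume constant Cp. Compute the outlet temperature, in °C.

Energy balance with Q = 0: Σ ṁᵢCp,ᵢ(T_out − Tᵢ) = 0
T_out = Σ ṁᵢCp,ᵢTᵢ / Σ ṁᵢCp,ᵢ
      = 31541 / 581.44 = 54.247 °C

T_out = 54.2 °C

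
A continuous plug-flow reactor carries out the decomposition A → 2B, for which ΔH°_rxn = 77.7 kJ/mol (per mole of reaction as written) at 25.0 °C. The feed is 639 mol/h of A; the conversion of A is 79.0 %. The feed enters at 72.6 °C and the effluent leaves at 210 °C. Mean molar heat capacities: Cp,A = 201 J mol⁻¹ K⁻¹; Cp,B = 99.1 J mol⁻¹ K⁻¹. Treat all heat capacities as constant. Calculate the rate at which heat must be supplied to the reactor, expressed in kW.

Extent of reaction ξ = 0.790 × 639 = 504.81 mol/h
Reaction term: ξ·ΔH°_rxn = 504.81 × 77.7 = 39224 kJ/h
Sensible, feed 72.6→25 °C: -6113.7 kJ/h
Outlet flows (mol/h): A 134.19, B 1009.6
Sensible, products 25→210 °C: 23500 kJ/h
Q = ΔH = 56610 kJ/h = 15.725 kW
Heat supplied = 15.725 kW

Q_in = 15.7 kW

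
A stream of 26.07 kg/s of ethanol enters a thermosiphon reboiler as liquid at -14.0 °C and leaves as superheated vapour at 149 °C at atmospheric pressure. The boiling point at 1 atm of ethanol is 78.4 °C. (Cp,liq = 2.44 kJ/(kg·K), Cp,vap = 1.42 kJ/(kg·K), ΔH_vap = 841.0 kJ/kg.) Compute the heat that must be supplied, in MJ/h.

liquid -14.0→78.4 °C: 225.46 kJ/kg
vaporisation at 78.4 °C: 841 kJ/kg
vapour 78.4→149 °C: 100.25 kJ/kg
Δh = 225.46 + 841 + 100.25 = 1166.7 kJ/kg
Q = ṁ·Δh = 26.07 kg/s × 1166.7 kJ/kg = 30416 kJ/s
|Q| = 30416 kW = 109500 MJ/h

Q = 109000 MJ/h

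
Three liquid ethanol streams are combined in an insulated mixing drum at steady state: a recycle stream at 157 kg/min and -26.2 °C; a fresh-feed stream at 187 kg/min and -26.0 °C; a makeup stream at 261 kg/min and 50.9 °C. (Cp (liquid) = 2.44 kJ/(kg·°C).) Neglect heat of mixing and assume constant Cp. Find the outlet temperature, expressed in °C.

T_out = 7.12 °C

No heat crosses the boundary, so H_out = H_in.
T_out = Σ ṁᵢCp,ᵢTᵢ / Σ ṁᵢCp,ᵢ
      = 10515 / 1476.2 = 7.1231 °C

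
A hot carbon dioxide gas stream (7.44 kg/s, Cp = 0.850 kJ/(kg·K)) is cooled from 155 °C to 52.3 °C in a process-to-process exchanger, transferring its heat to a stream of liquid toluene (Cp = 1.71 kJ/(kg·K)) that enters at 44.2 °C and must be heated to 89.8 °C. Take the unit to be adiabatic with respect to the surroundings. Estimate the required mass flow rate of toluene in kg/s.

ṁ_c = 8.33 kg/s

Heat released by hot stream: Q = 7.44 × 0.850 × (155 − 52.3) = 649.47 kJ/s
Energy balance on cold side (adiabatic exchanger): Q = ṁ_c·Cp_c·(T_c,out − T_c,in)
ṁ_c = 649.47 / [1.71 × (89.8 − 44.2)] = 8.3292 kg/s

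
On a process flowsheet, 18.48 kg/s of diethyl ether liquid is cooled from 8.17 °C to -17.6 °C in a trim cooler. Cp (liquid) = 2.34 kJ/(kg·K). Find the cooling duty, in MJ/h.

Q = ṁ·Cp·ΔT = 18.48 × 2.34 × (-17.6 − 8.17) = -1114.4 kJ/s
Cooling duty = 4011.8 MJ/h

Q_c = 4010 MJ/h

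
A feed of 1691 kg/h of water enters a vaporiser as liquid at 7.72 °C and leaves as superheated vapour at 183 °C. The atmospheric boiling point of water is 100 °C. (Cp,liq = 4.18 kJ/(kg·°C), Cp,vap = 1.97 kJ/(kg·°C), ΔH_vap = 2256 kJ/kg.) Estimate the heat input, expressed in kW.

Q = 1320 kW

liquid 7.72→100 °C: 385.73 kJ/kg
vaporisation at 100 °C: 2256 kJ/kg
vapour 100→183 °C: 163.51 kJ/kg
Δh = 385.73 + 2256 + 163.51 = 2805.2 kJ/kg
Q = ṁ·Δh = 1691 kg/h × 2805.2 kJ/kg = 4.7437e+06 kJ/h
|Q| = 1317.7 kW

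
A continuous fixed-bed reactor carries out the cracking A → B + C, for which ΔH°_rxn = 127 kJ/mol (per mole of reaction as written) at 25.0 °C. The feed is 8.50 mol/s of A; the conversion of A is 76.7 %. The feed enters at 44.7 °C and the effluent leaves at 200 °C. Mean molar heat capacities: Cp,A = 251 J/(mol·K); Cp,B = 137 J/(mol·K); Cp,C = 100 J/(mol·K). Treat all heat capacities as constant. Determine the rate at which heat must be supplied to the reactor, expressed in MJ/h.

Q_in = 4120 MJ/h

Extent of reaction ξ = 0.767 × 8.50 = 6.5195 mol/s
Reaction term: ξ·ΔH°_rxn = 6.5195 × 127 = 827.98 kJ/s
Sensible, feed 44.7→25 °C: -42.03 kJ/s
Outlet flows (mol/s): A 1.9805, B 6.5195, C 6.5195
Sensible, products 25→200 °C: 357.39 kJ/s
Q = ΔH = 1143.3 kJ/s = 1143.3 kW
Heat supplied = 4116 MJ/h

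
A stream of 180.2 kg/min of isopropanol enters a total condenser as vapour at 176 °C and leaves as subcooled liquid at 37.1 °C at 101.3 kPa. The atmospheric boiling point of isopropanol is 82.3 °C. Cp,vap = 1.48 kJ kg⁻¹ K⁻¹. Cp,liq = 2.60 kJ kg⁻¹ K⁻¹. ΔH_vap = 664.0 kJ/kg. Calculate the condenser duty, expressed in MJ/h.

Q_c = 9950 MJ/h

vapour 176→82.3 °C: -138.68 kJ/kg
condensation at 82.3 °C: -664 kJ/kg
liquid 82.3→37.1 °C: -117.52 kJ/kg
Δh = -138.68 + -664 + -117.52 = -920.2 kJ/kg
Q = ṁ·Δh = 180.2 kg/min × -920.2 kJ/kg = -165820 kJ/min
|Q| = 2763.7 kW = 9949.2 MJ/h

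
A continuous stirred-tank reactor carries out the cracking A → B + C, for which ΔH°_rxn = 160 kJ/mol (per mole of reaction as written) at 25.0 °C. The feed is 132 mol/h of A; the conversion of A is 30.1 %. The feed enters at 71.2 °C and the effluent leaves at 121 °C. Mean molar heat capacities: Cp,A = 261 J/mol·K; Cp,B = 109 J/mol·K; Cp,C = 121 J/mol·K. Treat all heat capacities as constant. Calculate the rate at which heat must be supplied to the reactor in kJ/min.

Extent of reaction ξ = 0.301 × 132 = 39.732 mol/h
Reaction term: ξ·ΔH°_rxn = 39.732 × 160 = 6357.1 kJ/h
Sensible, feed 71.2→25 °C: -1591.7 kJ/h
Outlet flows (mol/h): A 92.268, B 39.732, C 39.732
Sensible, products 25→121 °C: 3189.1 kJ/h
Q = ΔH = 7954.6 kJ/h = 2.2096 kW
Heat supplied = 132.58 kJ/min

Q_in = 133 kJ/min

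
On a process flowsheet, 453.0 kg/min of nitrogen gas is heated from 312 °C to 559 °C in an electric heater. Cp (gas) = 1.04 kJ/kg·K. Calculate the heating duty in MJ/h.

Q = ṁ·Cp·ΔT = 453.0 × 1.04 × (559 − 312) = 116370 kJ/min
Converting: 116370 / 60 s = 1939.4 kW
Heating duty = 6982 MJ/h

Q = 6980 MJ/h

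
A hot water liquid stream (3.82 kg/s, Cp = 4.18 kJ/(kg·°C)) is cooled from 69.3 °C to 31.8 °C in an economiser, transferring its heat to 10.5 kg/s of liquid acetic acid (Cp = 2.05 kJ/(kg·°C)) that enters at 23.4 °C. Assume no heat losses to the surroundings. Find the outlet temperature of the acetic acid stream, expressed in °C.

T_c,out = 51.2 °C

Heat released by hot stream: Q = 3.82 × 4.18 × (69.3 − 31.8) = 598.78 kJ/s
Energy balance on cold side (adiabatic exchanger): Q = ṁ_c·Cp_c·(T_c,out − T_c,in)
T_c,out = 23.4 + 598.78/(10.5 × 2.05) = 51.218 °C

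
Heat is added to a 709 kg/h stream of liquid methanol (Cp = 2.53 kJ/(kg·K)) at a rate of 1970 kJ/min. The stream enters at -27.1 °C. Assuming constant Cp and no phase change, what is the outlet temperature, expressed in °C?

T_out = 38.8 °C

Q = 1970 kJ/min = 118200 kJ/h
ΔT = Q/(ṁ·Cp) = 118200/(709×2.53) = 65.895 K
T_out = -27.1 + 65.895 = 38.795 °C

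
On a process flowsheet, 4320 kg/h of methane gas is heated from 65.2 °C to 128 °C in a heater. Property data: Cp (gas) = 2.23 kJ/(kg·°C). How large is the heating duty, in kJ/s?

Q = ṁ·Cp·ΔT = 4320 × 2.23 × (128 − 65.2) = 604990 kJ/h
Converting: 604990 / 3600 s = 168.05 kW

Q = 168 kJ/s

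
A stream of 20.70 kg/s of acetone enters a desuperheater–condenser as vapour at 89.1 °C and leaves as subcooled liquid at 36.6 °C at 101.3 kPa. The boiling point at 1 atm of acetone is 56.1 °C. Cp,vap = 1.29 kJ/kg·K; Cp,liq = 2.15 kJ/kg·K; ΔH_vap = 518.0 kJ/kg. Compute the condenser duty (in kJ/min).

Q_c = 748000 kJ/min

vapour 89.1→56.1 °C: -42.57 kJ/kg
condensation at 56.1 °C: -518 kJ/kg
liquid 56.1→36.6 °C: -41.925 kJ/kg
Δh = -42.57 + -518 + -41.925 = -602.5 kJ/kg
Q = ṁ·Δh = 20.70 kg/s × -602.5 kJ/kg = -12472 kJ/s
|Q| = 12472 kW = 748300 kJ/min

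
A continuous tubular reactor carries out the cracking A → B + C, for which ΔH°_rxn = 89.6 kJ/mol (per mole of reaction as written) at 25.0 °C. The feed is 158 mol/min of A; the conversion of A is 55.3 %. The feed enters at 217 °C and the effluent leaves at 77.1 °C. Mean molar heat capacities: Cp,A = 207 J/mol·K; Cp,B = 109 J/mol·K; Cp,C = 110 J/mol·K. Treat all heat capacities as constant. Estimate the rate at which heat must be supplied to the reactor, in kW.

Extent of reaction ξ = 0.553 × 158 = 87.374 mol/min
Reaction term: ξ·ΔH°_rxn = 87.374 × 89.6 = 7828.7 kJ/min
Sensible, feed 217→25 °C: -6279.6 kJ/min
Outlet flows (mol/min): A 70.626, B 87.374, C 87.374
Sensible, products 25→77.1 °C: 1758.6 kJ/min
Q = ΔH = 3307.8 kJ/min = 55.129 kW
Heat supplied = 55.129 kW

Q_in = 55.1 kW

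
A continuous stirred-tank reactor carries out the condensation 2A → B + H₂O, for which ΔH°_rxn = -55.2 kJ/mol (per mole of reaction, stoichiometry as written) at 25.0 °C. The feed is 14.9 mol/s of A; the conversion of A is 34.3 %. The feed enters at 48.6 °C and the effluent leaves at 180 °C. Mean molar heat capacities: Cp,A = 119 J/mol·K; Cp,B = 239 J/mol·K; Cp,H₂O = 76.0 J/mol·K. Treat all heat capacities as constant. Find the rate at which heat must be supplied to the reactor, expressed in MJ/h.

Extent of reaction ξ = 0.343 × 14.9 / 2 = 2.5554 mol/s
Reaction term: ξ·ΔH°_rxn = 2.5554 × -55.2 = -141.06 kJ/s
Sensible, feed 48.6→25 °C: -41.845 kJ/s
Outlet flows (mol/s): A 9.7893, B 2.5554, H₂O 2.5554
Sensible, products 25→180 °C: 305.33 kJ/s
Q = ΔH = 122.43 kJ/s = 122.43 kW
Heat supplied = 440.74 MJ/h

Q_in = 441 MJ/h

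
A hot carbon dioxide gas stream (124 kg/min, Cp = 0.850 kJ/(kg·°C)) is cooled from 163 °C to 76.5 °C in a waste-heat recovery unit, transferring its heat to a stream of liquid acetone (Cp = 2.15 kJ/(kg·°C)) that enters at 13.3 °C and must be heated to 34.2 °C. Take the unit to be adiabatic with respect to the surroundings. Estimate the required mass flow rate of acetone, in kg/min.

Heat released by hot stream: Q = 124 × 0.850 × (163 − 76.5) = 9117.1 kJ/min
Energy balance on cold side (adiabatic exchanger): Q = ṁ_c·Cp_c·(T_c,out − T_c,in)
ṁ_c = 9117.1 / [2.15 × (34.2 − 13.3)] = 202.9 kg/min

ṁ_c = 203 kg/min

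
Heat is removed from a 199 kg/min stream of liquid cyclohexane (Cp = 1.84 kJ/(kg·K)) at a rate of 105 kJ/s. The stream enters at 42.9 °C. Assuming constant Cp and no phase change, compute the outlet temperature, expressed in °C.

T_out = 25.7 °C

Q = 105 kJ/s = 6300 kJ/min
ΔT = Q/(ṁ·Cp) = 6300/(199×1.84) = 17.206 K
T_out = 42.9 − 17.206 = 25.694 °C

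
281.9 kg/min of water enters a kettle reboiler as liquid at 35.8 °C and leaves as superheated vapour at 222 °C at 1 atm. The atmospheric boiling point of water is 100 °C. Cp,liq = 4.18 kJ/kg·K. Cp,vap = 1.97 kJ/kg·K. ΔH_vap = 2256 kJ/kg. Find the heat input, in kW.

liquid 35.8→100 °C: 268.36 kJ/kg
vaporisation at 100 °C: 2256 kJ/kg
vapour 100→222 °C: 240.34 kJ/kg
Δh = 268.36 + 2256 + 240.34 = 2764.7 kJ/kg
Q = ṁ·Δh = 281.9 kg/min × 2764.7 kJ/kg = 779370 kJ/min
|Q| = 12989 kW

Q = 13000 kW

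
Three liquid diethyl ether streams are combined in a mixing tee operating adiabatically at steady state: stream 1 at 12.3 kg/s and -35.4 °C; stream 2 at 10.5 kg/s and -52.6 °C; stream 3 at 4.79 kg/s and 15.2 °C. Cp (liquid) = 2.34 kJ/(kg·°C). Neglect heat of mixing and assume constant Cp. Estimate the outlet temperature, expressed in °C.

Energy balance with Q = 0: Σ ṁᵢCp,ᵢ(T_out − Tᵢ) = 0
Σ ṁᵢCp,ᵢTᵢ = 12.3×2.34×-35.4 + 10.5×2.34×-52.6 + 4.79×2.34×15.2 = -2140.9
Σ ṁᵢCp,ᵢ = 12.3×2.34 + 10.5×2.34 + 4.79×2.34 = 64.561
T_out = -2140.9 / 64.561 = -33.161 °C

T_out = -33.2 °C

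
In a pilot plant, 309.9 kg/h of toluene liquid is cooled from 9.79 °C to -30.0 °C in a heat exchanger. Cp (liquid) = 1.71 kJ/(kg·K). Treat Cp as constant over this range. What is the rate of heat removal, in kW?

Q = ṁ·Cp·ΔT = 309.9 × 1.71 × (-30.0 − 9.79) = -21086 kJ/h
Converting: 21086 / 3600 s = 5.8572 kW

Q_c = 5.86 kW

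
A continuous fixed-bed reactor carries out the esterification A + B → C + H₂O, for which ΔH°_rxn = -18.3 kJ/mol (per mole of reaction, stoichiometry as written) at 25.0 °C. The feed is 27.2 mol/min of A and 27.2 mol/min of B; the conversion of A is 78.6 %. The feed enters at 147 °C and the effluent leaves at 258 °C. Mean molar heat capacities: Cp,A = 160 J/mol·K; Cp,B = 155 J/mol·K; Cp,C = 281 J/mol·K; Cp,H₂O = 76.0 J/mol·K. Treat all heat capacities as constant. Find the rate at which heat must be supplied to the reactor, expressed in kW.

Q_in = 12.8 kW

Extent of reaction ξ = 0.786 × 27.2 = 21.379 mol/min
Reaction term: ξ·ΔH°_rxn = 21.379 × -18.3 = -391.24 kJ/min
Sensible, feed 147→25 °C: -1045.3 kJ/min
Outlet flows (mol/min): A 5.8208, B 5.8208, C 21.379, H₂O 21.379
Sensible, products 25→258 °C: 2205.6 kJ/min
Q = ΔH = 769.03 kJ/min = 12.817 kW
Heat supplied = 12.817 kW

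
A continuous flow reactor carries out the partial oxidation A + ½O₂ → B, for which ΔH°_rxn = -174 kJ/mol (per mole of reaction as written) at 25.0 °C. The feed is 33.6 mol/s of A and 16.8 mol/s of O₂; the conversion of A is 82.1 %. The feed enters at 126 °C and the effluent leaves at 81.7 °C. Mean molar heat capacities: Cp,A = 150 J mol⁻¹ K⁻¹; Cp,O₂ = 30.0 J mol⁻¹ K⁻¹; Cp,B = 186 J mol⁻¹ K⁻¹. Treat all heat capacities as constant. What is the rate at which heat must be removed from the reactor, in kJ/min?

Q_out = 301000 kJ/min

Extent of reaction ξ = 0.821 × 33.6 = 27.586 mol/s
Reaction term: ξ·ΔH°_rxn = 27.586 × -174 = -4799.9 kJ/s
Sensible, feed 126→25 °C: -559.94 kJ/s
Outlet flows (mol/s): A 6.0144, O₂ 3.0072, B 27.586
Sensible, products 25→81.7 °C: 347.19 kJ/s
Q = ΔH = -5012.6 kJ/s = -5012.6 kW
Heat removed = 300760 kJ/min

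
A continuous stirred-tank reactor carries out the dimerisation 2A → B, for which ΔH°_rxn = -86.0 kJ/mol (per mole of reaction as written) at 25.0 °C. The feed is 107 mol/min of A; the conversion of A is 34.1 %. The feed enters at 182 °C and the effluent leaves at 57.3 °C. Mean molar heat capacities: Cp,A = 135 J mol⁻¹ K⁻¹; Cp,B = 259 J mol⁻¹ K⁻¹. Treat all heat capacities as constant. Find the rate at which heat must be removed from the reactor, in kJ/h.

Extent of reaction ξ = 0.341 × 107 / 2 = 18.244 mol/min
Reaction term: ξ·ΔH°_rxn = 18.244 × -86.0 = -1568.9 kJ/min
Sensible, feed 182→25 °C: -2267.9 kJ/min
Outlet flows (mol/min): A 70.513, B 18.244
Sensible, products 25→57.3 °C: 460.09 kJ/min
Q = ΔH = -3376.7 kJ/min = -56.279 kW
Heat removed = 202600 kJ/h

Q_out = 203000 kJ/h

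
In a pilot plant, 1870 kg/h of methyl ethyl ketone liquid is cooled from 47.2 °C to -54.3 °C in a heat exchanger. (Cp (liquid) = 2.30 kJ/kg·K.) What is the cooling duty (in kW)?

Q = ṁ·Cp·ΔT = 1870 × 2.30 × (-54.3 − 47.2) = -436550 kJ/h
Converting: 436550 / 3600 s = 121.26 kW

Q_c = 121 kW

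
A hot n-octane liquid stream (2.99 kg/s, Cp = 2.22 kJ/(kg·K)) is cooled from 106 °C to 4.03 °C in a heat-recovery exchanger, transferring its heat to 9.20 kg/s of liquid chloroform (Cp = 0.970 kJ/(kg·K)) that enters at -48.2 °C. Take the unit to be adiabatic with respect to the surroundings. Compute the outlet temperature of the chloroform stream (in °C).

T_c,out = 27.6 °C

Heat released by hot stream: Q = 2.99 × 2.22 × (106 − 4.03) = 676.86 kJ/s
Energy balance on cold side (adiabatic exchanger): Q = ṁ_c·Cp_c·(T_c,out − T_c,in)
T_c,out = -48.2 + 676.86/(9.20 × 0.970) = 27.647 °C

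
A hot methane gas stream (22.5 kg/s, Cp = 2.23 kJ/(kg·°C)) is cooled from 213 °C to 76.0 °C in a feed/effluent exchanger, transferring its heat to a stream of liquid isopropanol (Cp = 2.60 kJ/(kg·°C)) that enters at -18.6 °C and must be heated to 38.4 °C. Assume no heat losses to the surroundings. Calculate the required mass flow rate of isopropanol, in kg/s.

Heat released by hot stream: Q = 22.5 × 2.23 × (213 − 76.0) = 6874 kJ/s
Energy balance on cold side (adiabatic exchanger): Q = ṁ_c·Cp_c·(T_c,out − T_c,in)
ṁ_c = 6874 / [2.60 × (38.4 − -18.6)] = 46.383 kg/s

ṁ_c = 46.4 kg/s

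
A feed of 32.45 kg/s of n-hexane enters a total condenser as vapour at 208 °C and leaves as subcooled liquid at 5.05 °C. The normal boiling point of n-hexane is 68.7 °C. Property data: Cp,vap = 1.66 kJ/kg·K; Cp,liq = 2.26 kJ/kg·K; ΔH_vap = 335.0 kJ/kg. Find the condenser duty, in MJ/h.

vapour 208→68.7 °C: -231.24 kJ/kg
condensation at 68.7 °C: -335 kJ/kg
liquid 68.7→5.05 °C: -143.85 kJ/kg
Δh = -231.24 + -335 + -143.85 = -710.09 kJ/kg
Q = ṁ·Δh = 32.45 kg/s × -710.09 kJ/kg = -23042 kJ/s
|Q| = 23042 kW = 82952 MJ/h

Q_c = 83000 MJ/h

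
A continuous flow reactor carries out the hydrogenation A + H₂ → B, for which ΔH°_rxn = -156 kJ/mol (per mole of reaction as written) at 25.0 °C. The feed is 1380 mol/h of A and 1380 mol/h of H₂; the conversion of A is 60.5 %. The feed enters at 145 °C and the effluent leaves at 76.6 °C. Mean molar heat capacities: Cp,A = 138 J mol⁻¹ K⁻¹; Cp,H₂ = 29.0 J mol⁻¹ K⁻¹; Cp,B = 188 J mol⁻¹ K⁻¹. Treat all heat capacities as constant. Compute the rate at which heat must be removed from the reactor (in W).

Extent of reaction ξ = 0.605 × 1380 = 834.9 mol/h
Reaction term: ξ·ΔH°_rxn = 834.9 × -156 = -130240 kJ/h
Sensible, feed 145→25 °C: -27655 kJ/h
Outlet flows (mol/h): A 545.1, H₂ 545.1, B 834.9
Sensible, products 25→76.6 °C: 12796 kJ/h
Q = ΔH = -145100 kJ/h = -40.306 kW
Heat removed = 40306 W

Q_out = 40300 W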